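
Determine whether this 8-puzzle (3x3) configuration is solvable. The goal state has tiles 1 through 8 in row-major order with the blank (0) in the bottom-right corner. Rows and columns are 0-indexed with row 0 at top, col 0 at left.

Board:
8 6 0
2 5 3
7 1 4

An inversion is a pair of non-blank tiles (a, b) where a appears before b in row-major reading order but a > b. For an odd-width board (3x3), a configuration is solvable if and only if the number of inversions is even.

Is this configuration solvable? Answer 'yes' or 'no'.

Inversions (pairs i<j in row-major order where tile[i] > tile[j] > 0): 19
19 is odd, so the puzzle is not solvable.

Answer: no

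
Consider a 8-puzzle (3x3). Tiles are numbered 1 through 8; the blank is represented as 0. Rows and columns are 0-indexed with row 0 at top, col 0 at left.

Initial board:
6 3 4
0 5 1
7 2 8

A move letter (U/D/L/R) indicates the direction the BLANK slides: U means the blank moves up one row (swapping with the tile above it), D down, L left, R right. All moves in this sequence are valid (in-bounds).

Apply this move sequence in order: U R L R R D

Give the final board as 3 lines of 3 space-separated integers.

After move 1 (U):
0 3 4
6 5 1
7 2 8

After move 2 (R):
3 0 4
6 5 1
7 2 8

After move 3 (L):
0 3 4
6 5 1
7 2 8

After move 4 (R):
3 0 4
6 5 1
7 2 8

After move 5 (R):
3 4 0
6 5 1
7 2 8

After move 6 (D):
3 4 1
6 5 0
7 2 8

Answer: 3 4 1
6 5 0
7 2 8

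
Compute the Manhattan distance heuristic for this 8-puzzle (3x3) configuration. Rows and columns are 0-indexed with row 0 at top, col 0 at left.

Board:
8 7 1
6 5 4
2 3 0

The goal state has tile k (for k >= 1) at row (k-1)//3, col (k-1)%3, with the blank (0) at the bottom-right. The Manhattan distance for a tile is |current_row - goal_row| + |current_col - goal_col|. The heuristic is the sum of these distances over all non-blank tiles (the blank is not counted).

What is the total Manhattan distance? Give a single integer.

Answer: 18

Derivation:
Tile 8: at (0,0), goal (2,1), distance |0-2|+|0-1| = 3
Tile 7: at (0,1), goal (2,0), distance |0-2|+|1-0| = 3
Tile 1: at (0,2), goal (0,0), distance |0-0|+|2-0| = 2
Tile 6: at (1,0), goal (1,2), distance |1-1|+|0-2| = 2
Tile 5: at (1,1), goal (1,1), distance |1-1|+|1-1| = 0
Tile 4: at (1,2), goal (1,0), distance |1-1|+|2-0| = 2
Tile 2: at (2,0), goal (0,1), distance |2-0|+|0-1| = 3
Tile 3: at (2,1), goal (0,2), distance |2-0|+|1-2| = 3
Sum: 3 + 3 + 2 + 2 + 0 + 2 + 3 + 3 = 18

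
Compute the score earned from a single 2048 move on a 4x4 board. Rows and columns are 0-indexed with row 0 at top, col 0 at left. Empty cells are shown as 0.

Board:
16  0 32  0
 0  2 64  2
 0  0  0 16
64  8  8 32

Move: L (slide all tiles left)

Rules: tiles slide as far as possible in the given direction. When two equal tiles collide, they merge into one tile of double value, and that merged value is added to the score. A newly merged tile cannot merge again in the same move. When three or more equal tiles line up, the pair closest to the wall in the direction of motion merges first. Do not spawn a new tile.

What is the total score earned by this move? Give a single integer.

Slide left:
row 0: [16, 0, 32, 0] -> [16, 32, 0, 0]  score +0 (running 0)
row 1: [0, 2, 64, 2] -> [2, 64, 2, 0]  score +0 (running 0)
row 2: [0, 0, 0, 16] -> [16, 0, 0, 0]  score +0 (running 0)
row 3: [64, 8, 8, 32] -> [64, 16, 32, 0]  score +16 (running 16)
Board after move:
16 32  0  0
 2 64  2  0
16  0  0  0
64 16 32  0

Answer: 16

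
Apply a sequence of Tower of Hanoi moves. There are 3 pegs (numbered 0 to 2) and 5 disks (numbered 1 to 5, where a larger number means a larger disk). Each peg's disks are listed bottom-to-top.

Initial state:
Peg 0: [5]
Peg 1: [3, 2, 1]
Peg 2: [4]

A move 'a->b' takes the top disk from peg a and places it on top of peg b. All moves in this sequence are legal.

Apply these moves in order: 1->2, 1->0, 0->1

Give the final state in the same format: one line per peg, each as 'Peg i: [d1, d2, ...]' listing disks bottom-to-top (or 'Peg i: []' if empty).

Answer: Peg 0: [5]
Peg 1: [3, 2]
Peg 2: [4, 1]

Derivation:
After move 1 (1->2):
Peg 0: [5]
Peg 1: [3, 2]
Peg 2: [4, 1]

After move 2 (1->0):
Peg 0: [5, 2]
Peg 1: [3]
Peg 2: [4, 1]

After move 3 (0->1):
Peg 0: [5]
Peg 1: [3, 2]
Peg 2: [4, 1]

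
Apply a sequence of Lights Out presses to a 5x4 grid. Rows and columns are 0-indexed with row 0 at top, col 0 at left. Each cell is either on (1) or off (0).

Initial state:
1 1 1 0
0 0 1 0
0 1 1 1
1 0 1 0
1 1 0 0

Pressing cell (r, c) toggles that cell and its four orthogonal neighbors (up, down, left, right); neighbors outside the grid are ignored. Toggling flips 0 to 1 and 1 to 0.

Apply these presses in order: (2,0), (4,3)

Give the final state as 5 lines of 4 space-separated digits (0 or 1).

Answer: 1 1 1 0
1 0 1 0
1 0 1 1
0 0 1 1
1 1 1 1

Derivation:
After press 1 at (2,0):
1 1 1 0
1 0 1 0
1 0 1 1
0 0 1 0
1 1 0 0

After press 2 at (4,3):
1 1 1 0
1 0 1 0
1 0 1 1
0 0 1 1
1 1 1 1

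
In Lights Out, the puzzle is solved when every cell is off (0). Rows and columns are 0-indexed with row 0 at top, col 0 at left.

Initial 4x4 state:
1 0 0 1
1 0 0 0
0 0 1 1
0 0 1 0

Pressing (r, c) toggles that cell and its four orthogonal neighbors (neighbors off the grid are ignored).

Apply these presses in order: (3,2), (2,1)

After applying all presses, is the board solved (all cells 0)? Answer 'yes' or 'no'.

After press 1 at (3,2):
1 0 0 1
1 0 0 0
0 0 0 1
0 1 0 1

After press 2 at (2,1):
1 0 0 1
1 1 0 0
1 1 1 1
0 0 0 1

Lights still on: 9

Answer: no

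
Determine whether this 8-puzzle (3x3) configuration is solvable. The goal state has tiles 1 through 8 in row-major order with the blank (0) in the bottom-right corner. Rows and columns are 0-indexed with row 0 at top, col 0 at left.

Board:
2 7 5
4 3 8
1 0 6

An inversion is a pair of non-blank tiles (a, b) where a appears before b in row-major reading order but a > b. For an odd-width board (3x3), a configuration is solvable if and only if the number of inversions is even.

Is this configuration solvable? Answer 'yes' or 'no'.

Inversions (pairs i<j in row-major order where tile[i] > tile[j] > 0): 14
14 is even, so the puzzle is solvable.

Answer: yes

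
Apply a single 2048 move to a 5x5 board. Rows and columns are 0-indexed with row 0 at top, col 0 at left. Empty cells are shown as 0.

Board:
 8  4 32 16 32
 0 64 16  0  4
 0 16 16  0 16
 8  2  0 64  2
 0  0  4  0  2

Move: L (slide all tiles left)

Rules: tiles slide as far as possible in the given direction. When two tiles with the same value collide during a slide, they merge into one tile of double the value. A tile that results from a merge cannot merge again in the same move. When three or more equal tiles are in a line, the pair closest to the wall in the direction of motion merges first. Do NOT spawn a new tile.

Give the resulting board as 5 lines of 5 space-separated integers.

Slide left:
row 0: [8, 4, 32, 16, 32] -> [8, 4, 32, 16, 32]
row 1: [0, 64, 16, 0, 4] -> [64, 16, 4, 0, 0]
row 2: [0, 16, 16, 0, 16] -> [32, 16, 0, 0, 0]
row 3: [8, 2, 0, 64, 2] -> [8, 2, 64, 2, 0]
row 4: [0, 0, 4, 0, 2] -> [4, 2, 0, 0, 0]

Answer:  8  4 32 16 32
64 16  4  0  0
32 16  0  0  0
 8  2 64  2  0
 4  2  0  0  0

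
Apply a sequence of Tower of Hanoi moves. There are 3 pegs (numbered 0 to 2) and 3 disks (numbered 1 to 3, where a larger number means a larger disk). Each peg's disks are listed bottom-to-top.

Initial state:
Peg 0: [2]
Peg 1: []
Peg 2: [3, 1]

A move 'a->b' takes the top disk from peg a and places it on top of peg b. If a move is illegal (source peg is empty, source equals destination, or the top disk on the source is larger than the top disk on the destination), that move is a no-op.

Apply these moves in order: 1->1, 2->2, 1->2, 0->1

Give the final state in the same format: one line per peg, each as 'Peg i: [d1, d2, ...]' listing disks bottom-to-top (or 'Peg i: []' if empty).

After move 1 (1->1):
Peg 0: [2]
Peg 1: []
Peg 2: [3, 1]

After move 2 (2->2):
Peg 0: [2]
Peg 1: []
Peg 2: [3, 1]

After move 3 (1->2):
Peg 0: [2]
Peg 1: []
Peg 2: [3, 1]

After move 4 (0->1):
Peg 0: []
Peg 1: [2]
Peg 2: [3, 1]

Answer: Peg 0: []
Peg 1: [2]
Peg 2: [3, 1]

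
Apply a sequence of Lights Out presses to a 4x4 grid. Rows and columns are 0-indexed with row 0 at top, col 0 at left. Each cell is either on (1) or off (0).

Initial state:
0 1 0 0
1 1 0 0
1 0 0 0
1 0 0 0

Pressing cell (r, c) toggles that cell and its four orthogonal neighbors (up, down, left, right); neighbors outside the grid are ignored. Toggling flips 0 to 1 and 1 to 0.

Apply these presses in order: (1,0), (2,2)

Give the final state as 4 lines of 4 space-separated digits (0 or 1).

After press 1 at (1,0):
1 1 0 0
0 0 0 0
0 0 0 0
1 0 0 0

After press 2 at (2,2):
1 1 0 0
0 0 1 0
0 1 1 1
1 0 1 0

Answer: 1 1 0 0
0 0 1 0
0 1 1 1
1 0 1 0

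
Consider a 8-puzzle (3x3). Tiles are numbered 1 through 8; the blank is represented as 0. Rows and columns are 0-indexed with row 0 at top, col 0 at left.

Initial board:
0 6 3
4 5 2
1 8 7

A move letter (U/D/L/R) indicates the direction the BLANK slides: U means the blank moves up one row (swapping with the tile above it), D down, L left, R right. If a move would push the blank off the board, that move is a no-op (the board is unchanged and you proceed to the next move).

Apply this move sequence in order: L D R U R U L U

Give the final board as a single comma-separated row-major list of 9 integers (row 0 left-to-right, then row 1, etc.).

Answer: 4, 0, 3, 5, 6, 2, 1, 8, 7

Derivation:
After move 1 (L):
0 6 3
4 5 2
1 8 7

After move 2 (D):
4 6 3
0 5 2
1 8 7

After move 3 (R):
4 6 3
5 0 2
1 8 7

After move 4 (U):
4 0 3
5 6 2
1 8 7

After move 5 (R):
4 3 0
5 6 2
1 8 7

After move 6 (U):
4 3 0
5 6 2
1 8 7

After move 7 (L):
4 0 3
5 6 2
1 8 7

After move 8 (U):
4 0 3
5 6 2
1 8 7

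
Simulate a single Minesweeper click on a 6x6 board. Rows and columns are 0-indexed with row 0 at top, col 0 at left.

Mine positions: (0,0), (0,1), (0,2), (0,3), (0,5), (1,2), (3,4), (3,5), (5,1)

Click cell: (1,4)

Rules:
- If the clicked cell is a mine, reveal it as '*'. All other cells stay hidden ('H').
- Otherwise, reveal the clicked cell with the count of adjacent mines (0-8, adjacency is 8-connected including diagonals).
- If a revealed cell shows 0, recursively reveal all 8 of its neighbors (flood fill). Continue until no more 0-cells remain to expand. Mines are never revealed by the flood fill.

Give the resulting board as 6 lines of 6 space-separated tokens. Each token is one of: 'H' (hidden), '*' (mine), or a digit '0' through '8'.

H H H H H H
H H H H 2 H
H H H H H H
H H H H H H
H H H H H H
H H H H H H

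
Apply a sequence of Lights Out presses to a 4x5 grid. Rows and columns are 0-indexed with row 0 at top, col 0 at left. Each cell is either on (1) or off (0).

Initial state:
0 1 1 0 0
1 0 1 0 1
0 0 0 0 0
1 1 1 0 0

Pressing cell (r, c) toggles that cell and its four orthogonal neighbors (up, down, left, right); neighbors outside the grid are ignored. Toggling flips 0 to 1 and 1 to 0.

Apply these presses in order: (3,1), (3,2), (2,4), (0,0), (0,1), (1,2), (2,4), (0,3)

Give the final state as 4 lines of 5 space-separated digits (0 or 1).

After press 1 at (3,1):
0 1 1 0 0
1 0 1 0 1
0 1 0 0 0
0 0 0 0 0

After press 2 at (3,2):
0 1 1 0 0
1 0 1 0 1
0 1 1 0 0
0 1 1 1 0

After press 3 at (2,4):
0 1 1 0 0
1 0 1 0 0
0 1 1 1 1
0 1 1 1 1

After press 4 at (0,0):
1 0 1 0 0
0 0 1 0 0
0 1 1 1 1
0 1 1 1 1

After press 5 at (0,1):
0 1 0 0 0
0 1 1 0 0
0 1 1 1 1
0 1 1 1 1

After press 6 at (1,2):
0 1 1 0 0
0 0 0 1 0
0 1 0 1 1
0 1 1 1 1

After press 7 at (2,4):
0 1 1 0 0
0 0 0 1 1
0 1 0 0 0
0 1 1 1 0

After press 8 at (0,3):
0 1 0 1 1
0 0 0 0 1
0 1 0 0 0
0 1 1 1 0

Answer: 0 1 0 1 1
0 0 0 0 1
0 1 0 0 0
0 1 1 1 0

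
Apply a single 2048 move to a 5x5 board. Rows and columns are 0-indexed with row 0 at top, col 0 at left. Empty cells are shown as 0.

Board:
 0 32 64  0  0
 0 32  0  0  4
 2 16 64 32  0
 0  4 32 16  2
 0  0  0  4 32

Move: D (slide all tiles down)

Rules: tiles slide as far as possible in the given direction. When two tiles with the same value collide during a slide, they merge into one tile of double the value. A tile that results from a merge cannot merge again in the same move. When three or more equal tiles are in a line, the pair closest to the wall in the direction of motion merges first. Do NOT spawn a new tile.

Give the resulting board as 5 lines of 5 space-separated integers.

Slide down:
col 0: [0, 0, 2, 0, 0] -> [0, 0, 0, 0, 2]
col 1: [32, 32, 16, 4, 0] -> [0, 0, 64, 16, 4]
col 2: [64, 0, 64, 32, 0] -> [0, 0, 0, 128, 32]
col 3: [0, 0, 32, 16, 4] -> [0, 0, 32, 16, 4]
col 4: [0, 4, 0, 2, 32] -> [0, 0, 4, 2, 32]

Answer:   0   0   0   0   0
  0   0   0   0   0
  0  64   0  32   4
  0  16 128  16   2
  2   4  32   4  32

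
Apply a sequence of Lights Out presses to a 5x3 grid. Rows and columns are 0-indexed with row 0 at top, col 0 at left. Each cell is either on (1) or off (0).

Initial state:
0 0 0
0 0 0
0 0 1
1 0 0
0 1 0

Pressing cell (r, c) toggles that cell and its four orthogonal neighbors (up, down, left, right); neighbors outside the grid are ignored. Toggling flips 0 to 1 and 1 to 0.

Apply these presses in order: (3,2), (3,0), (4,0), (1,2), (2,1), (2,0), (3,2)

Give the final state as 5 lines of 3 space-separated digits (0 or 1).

Answer: 0 0 1
1 0 1
1 0 1
0 0 0
0 0 0

Derivation:
After press 1 at (3,2):
0 0 0
0 0 0
0 0 0
1 1 1
0 1 1

After press 2 at (3,0):
0 0 0
0 0 0
1 0 0
0 0 1
1 1 1

After press 3 at (4,0):
0 0 0
0 0 0
1 0 0
1 0 1
0 0 1

After press 4 at (1,2):
0 0 1
0 1 1
1 0 1
1 0 1
0 0 1

After press 5 at (2,1):
0 0 1
0 0 1
0 1 0
1 1 1
0 0 1

After press 6 at (2,0):
0 0 1
1 0 1
1 0 0
0 1 1
0 0 1

After press 7 at (3,2):
0 0 1
1 0 1
1 0 1
0 0 0
0 0 0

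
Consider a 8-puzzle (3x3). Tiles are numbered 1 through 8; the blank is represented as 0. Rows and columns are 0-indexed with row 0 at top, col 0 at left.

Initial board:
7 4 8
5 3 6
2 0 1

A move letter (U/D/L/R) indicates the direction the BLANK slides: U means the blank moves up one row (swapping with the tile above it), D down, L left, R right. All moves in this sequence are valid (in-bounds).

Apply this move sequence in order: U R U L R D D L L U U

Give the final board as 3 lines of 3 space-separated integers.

After move 1 (U):
7 4 8
5 0 6
2 3 1

After move 2 (R):
7 4 8
5 6 0
2 3 1

After move 3 (U):
7 4 0
5 6 8
2 3 1

After move 4 (L):
7 0 4
5 6 8
2 3 1

After move 5 (R):
7 4 0
5 6 8
2 3 1

After move 6 (D):
7 4 8
5 6 0
2 3 1

After move 7 (D):
7 4 8
5 6 1
2 3 0

After move 8 (L):
7 4 8
5 6 1
2 0 3

After move 9 (L):
7 4 8
5 6 1
0 2 3

After move 10 (U):
7 4 8
0 6 1
5 2 3

After move 11 (U):
0 4 8
7 6 1
5 2 3

Answer: 0 4 8
7 6 1
5 2 3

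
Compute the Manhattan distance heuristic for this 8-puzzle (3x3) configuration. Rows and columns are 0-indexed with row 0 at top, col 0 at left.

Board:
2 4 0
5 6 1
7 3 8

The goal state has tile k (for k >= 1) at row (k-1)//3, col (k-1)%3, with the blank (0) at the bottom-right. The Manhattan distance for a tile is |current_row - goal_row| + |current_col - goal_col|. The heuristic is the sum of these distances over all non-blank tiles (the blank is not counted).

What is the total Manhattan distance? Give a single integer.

Tile 2: (0,0)->(0,1) = 1
Tile 4: (0,1)->(1,0) = 2
Tile 5: (1,0)->(1,1) = 1
Tile 6: (1,1)->(1,2) = 1
Tile 1: (1,2)->(0,0) = 3
Tile 7: (2,0)->(2,0) = 0
Tile 3: (2,1)->(0,2) = 3
Tile 8: (2,2)->(2,1) = 1
Sum: 1 + 2 + 1 + 1 + 3 + 0 + 3 + 1 = 12

Answer: 12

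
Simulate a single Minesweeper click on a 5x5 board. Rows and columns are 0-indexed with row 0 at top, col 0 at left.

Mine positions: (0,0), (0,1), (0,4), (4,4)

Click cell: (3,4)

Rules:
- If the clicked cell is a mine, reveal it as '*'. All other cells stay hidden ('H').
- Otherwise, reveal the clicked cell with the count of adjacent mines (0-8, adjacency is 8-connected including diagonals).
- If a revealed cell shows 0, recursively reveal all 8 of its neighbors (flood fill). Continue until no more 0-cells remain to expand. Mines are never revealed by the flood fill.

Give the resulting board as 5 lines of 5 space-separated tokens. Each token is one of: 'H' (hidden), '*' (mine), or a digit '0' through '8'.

H H H H H
H H H H H
H H H H H
H H H H 1
H H H H H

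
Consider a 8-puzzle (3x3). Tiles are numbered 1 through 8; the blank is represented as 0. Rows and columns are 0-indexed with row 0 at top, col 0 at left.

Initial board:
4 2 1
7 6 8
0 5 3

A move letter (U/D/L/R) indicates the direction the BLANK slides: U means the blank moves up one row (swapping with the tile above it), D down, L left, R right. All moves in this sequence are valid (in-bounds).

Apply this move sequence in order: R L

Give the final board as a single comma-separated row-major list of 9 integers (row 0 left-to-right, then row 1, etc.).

After move 1 (R):
4 2 1
7 6 8
5 0 3

After move 2 (L):
4 2 1
7 6 8
0 5 3

Answer: 4, 2, 1, 7, 6, 8, 0, 5, 3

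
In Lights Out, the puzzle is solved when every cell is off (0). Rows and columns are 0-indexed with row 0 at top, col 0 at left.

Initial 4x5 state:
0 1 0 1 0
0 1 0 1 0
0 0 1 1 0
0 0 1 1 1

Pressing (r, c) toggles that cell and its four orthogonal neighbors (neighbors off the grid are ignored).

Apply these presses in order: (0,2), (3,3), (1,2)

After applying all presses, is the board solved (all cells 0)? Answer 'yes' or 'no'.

After press 1 at (0,2):
0 0 1 0 0
0 1 1 1 0
0 0 1 1 0
0 0 1 1 1

After press 2 at (3,3):
0 0 1 0 0
0 1 1 1 0
0 0 1 0 0
0 0 0 0 0

After press 3 at (1,2):
0 0 0 0 0
0 0 0 0 0
0 0 0 0 0
0 0 0 0 0

Lights still on: 0

Answer: yes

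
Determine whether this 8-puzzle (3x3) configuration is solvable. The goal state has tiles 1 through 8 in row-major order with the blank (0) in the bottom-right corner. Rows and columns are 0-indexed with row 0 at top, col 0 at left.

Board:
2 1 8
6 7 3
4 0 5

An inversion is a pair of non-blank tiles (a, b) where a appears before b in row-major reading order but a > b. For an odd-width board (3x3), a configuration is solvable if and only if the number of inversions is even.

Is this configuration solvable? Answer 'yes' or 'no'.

Inversions (pairs i<j in row-major order where tile[i] > tile[j] > 0): 12
12 is even, so the puzzle is solvable.

Answer: yes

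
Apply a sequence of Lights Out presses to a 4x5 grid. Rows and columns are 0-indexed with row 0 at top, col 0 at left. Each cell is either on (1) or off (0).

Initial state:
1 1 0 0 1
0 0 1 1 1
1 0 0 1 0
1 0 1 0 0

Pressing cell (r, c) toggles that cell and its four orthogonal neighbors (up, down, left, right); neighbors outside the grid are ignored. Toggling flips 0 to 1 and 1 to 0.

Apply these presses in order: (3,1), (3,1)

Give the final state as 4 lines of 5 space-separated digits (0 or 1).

Answer: 1 1 0 0 1
0 0 1 1 1
1 0 0 1 0
1 0 1 0 0

Derivation:
After press 1 at (3,1):
1 1 0 0 1
0 0 1 1 1
1 1 0 1 0
0 1 0 0 0

After press 2 at (3,1):
1 1 0 0 1
0 0 1 1 1
1 0 0 1 0
1 0 1 0 0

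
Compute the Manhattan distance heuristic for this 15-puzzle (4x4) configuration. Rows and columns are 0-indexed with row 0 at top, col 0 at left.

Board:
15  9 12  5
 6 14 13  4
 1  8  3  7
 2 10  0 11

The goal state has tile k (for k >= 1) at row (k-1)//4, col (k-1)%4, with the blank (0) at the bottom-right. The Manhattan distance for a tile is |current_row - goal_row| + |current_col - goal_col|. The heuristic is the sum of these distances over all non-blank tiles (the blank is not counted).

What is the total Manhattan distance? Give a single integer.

Tile 15: (0,0)->(3,2) = 5
Tile 9: (0,1)->(2,0) = 3
Tile 12: (0,2)->(2,3) = 3
Tile 5: (0,3)->(1,0) = 4
Tile 6: (1,0)->(1,1) = 1
Tile 14: (1,1)->(3,1) = 2
Tile 13: (1,2)->(3,0) = 4
Tile 4: (1,3)->(0,3) = 1
Tile 1: (2,0)->(0,0) = 2
Tile 8: (2,1)->(1,3) = 3
Tile 3: (2,2)->(0,2) = 2
Tile 7: (2,3)->(1,2) = 2
Tile 2: (3,0)->(0,1) = 4
Tile 10: (3,1)->(2,1) = 1
Tile 11: (3,3)->(2,2) = 2
Sum: 5 + 3 + 3 + 4 + 1 + 2 + 4 + 1 + 2 + 3 + 2 + 2 + 4 + 1 + 2 = 39

Answer: 39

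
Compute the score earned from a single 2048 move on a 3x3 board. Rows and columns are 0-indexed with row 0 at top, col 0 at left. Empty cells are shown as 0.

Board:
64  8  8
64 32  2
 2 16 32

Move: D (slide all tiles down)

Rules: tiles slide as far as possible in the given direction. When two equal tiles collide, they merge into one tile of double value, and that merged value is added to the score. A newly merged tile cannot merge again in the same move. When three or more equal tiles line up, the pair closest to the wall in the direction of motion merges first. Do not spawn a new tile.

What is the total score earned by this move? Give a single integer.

Slide down:
col 0: [64, 64, 2] -> [0, 128, 2]  score +128 (running 128)
col 1: [8, 32, 16] -> [8, 32, 16]  score +0 (running 128)
col 2: [8, 2, 32] -> [8, 2, 32]  score +0 (running 128)
Board after move:
  0   8   8
128  32   2
  2  16  32

Answer: 128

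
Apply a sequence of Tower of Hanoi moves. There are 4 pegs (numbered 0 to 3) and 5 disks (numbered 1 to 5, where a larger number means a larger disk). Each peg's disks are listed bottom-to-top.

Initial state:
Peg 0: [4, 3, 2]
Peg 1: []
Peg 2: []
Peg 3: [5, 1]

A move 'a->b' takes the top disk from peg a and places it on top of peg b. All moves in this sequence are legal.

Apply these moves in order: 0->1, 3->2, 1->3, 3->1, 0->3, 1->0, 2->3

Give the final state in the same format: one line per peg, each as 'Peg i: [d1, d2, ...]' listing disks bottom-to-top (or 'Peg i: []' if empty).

Answer: Peg 0: [4, 2]
Peg 1: []
Peg 2: []
Peg 3: [5, 3, 1]

Derivation:
After move 1 (0->1):
Peg 0: [4, 3]
Peg 1: [2]
Peg 2: []
Peg 3: [5, 1]

After move 2 (3->2):
Peg 0: [4, 3]
Peg 1: [2]
Peg 2: [1]
Peg 3: [5]

After move 3 (1->3):
Peg 0: [4, 3]
Peg 1: []
Peg 2: [1]
Peg 3: [5, 2]

After move 4 (3->1):
Peg 0: [4, 3]
Peg 1: [2]
Peg 2: [1]
Peg 3: [5]

After move 5 (0->3):
Peg 0: [4]
Peg 1: [2]
Peg 2: [1]
Peg 3: [5, 3]

After move 6 (1->0):
Peg 0: [4, 2]
Peg 1: []
Peg 2: [1]
Peg 3: [5, 3]

After move 7 (2->3):
Peg 0: [4, 2]
Peg 1: []
Peg 2: []
Peg 3: [5, 3, 1]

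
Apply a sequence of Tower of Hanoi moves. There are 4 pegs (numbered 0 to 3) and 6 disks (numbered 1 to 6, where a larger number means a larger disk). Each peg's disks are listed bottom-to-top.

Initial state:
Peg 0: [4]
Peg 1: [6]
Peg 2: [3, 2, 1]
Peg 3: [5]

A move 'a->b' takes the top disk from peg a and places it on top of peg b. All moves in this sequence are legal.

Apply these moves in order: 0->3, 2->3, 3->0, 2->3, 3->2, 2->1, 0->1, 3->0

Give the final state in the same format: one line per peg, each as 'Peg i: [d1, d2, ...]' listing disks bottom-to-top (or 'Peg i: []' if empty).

After move 1 (0->3):
Peg 0: []
Peg 1: [6]
Peg 2: [3, 2, 1]
Peg 3: [5, 4]

After move 2 (2->3):
Peg 0: []
Peg 1: [6]
Peg 2: [3, 2]
Peg 3: [5, 4, 1]

After move 3 (3->0):
Peg 0: [1]
Peg 1: [6]
Peg 2: [3, 2]
Peg 3: [5, 4]

After move 4 (2->3):
Peg 0: [1]
Peg 1: [6]
Peg 2: [3]
Peg 3: [5, 4, 2]

After move 5 (3->2):
Peg 0: [1]
Peg 1: [6]
Peg 2: [3, 2]
Peg 3: [5, 4]

After move 6 (2->1):
Peg 0: [1]
Peg 1: [6, 2]
Peg 2: [3]
Peg 3: [5, 4]

After move 7 (0->1):
Peg 0: []
Peg 1: [6, 2, 1]
Peg 2: [3]
Peg 3: [5, 4]

After move 8 (3->0):
Peg 0: [4]
Peg 1: [6, 2, 1]
Peg 2: [3]
Peg 3: [5]

Answer: Peg 0: [4]
Peg 1: [6, 2, 1]
Peg 2: [3]
Peg 3: [5]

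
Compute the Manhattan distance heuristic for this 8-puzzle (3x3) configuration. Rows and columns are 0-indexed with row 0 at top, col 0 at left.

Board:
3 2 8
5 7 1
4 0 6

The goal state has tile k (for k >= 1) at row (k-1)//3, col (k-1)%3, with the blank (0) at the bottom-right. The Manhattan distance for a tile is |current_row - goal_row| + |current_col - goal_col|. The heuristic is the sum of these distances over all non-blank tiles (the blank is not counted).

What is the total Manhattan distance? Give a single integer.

Tile 3: (0,0)->(0,2) = 2
Tile 2: (0,1)->(0,1) = 0
Tile 8: (0,2)->(2,1) = 3
Tile 5: (1,0)->(1,1) = 1
Tile 7: (1,1)->(2,0) = 2
Tile 1: (1,2)->(0,0) = 3
Tile 4: (2,0)->(1,0) = 1
Tile 6: (2,2)->(1,2) = 1
Sum: 2 + 0 + 3 + 1 + 2 + 3 + 1 + 1 = 13

Answer: 13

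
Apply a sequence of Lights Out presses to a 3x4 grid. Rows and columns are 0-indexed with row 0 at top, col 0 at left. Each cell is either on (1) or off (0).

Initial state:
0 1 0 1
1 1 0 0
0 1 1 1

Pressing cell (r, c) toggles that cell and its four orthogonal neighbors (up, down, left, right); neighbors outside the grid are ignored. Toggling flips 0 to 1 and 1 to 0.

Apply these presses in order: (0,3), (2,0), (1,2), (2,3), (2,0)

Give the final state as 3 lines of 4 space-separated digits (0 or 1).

After press 1 at (0,3):
0 1 1 0
1 1 0 1
0 1 1 1

After press 2 at (2,0):
0 1 1 0
0 1 0 1
1 0 1 1

After press 3 at (1,2):
0 1 0 0
0 0 1 0
1 0 0 1

After press 4 at (2,3):
0 1 0 0
0 0 1 1
1 0 1 0

After press 5 at (2,0):
0 1 0 0
1 0 1 1
0 1 1 0

Answer: 0 1 0 0
1 0 1 1
0 1 1 0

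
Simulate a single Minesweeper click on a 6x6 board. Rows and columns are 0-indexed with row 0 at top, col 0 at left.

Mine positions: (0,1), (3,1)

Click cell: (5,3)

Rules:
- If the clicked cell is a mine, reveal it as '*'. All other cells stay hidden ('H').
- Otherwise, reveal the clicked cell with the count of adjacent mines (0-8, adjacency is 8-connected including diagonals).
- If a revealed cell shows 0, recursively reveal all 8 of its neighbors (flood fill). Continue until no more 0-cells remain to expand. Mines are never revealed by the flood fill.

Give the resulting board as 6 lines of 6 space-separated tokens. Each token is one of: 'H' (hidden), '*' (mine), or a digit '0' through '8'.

H H 1 0 0 0
H H 1 0 0 0
H H 1 0 0 0
H H 1 0 0 0
1 1 1 0 0 0
0 0 0 0 0 0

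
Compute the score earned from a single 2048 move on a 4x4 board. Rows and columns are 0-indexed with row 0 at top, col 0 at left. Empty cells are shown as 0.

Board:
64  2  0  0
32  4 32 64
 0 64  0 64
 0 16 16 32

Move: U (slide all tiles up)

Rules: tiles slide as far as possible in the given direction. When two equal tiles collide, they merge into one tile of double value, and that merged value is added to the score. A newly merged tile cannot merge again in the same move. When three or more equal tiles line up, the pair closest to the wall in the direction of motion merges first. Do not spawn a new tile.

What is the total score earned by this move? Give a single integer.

Slide up:
col 0: [64, 32, 0, 0] -> [64, 32, 0, 0]  score +0 (running 0)
col 1: [2, 4, 64, 16] -> [2, 4, 64, 16]  score +0 (running 0)
col 2: [0, 32, 0, 16] -> [32, 16, 0, 0]  score +0 (running 0)
col 3: [0, 64, 64, 32] -> [128, 32, 0, 0]  score +128 (running 128)
Board after move:
 64   2  32 128
 32   4  16  32
  0  64   0   0
  0  16   0   0

Answer: 128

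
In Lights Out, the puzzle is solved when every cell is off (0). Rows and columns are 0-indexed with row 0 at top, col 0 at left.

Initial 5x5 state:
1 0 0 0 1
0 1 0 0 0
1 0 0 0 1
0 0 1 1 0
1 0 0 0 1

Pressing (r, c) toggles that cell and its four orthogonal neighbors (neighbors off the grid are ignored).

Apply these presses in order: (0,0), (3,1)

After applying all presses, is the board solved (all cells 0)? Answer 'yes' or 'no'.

After press 1 at (0,0):
0 1 0 0 1
1 1 0 0 0
1 0 0 0 1
0 0 1 1 0
1 0 0 0 1

After press 2 at (3,1):
0 1 0 0 1
1 1 0 0 0
1 1 0 0 1
1 1 0 1 0
1 1 0 0 1

Lights still on: 13

Answer: no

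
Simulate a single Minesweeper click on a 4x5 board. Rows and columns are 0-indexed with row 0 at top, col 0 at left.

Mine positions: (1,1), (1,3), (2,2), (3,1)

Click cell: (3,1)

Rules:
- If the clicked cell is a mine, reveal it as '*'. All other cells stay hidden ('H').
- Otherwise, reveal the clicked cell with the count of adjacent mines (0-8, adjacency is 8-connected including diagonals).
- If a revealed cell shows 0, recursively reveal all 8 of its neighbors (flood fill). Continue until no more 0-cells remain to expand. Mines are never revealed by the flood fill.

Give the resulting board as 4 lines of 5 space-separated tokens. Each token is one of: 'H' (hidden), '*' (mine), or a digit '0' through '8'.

H H H H H
H H H H H
H H H H H
H * H H H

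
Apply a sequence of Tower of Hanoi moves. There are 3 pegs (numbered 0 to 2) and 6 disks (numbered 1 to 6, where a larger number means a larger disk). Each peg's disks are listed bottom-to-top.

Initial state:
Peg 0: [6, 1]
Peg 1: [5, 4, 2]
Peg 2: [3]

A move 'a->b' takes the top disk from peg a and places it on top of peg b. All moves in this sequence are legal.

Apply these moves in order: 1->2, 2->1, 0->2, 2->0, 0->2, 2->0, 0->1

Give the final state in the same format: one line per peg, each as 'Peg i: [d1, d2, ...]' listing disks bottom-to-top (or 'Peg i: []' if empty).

After move 1 (1->2):
Peg 0: [6, 1]
Peg 1: [5, 4]
Peg 2: [3, 2]

After move 2 (2->1):
Peg 0: [6, 1]
Peg 1: [5, 4, 2]
Peg 2: [3]

After move 3 (0->2):
Peg 0: [6]
Peg 1: [5, 4, 2]
Peg 2: [3, 1]

After move 4 (2->0):
Peg 0: [6, 1]
Peg 1: [5, 4, 2]
Peg 2: [3]

After move 5 (0->2):
Peg 0: [6]
Peg 1: [5, 4, 2]
Peg 2: [3, 1]

After move 6 (2->0):
Peg 0: [6, 1]
Peg 1: [5, 4, 2]
Peg 2: [3]

After move 7 (0->1):
Peg 0: [6]
Peg 1: [5, 4, 2, 1]
Peg 2: [3]

Answer: Peg 0: [6]
Peg 1: [5, 4, 2, 1]
Peg 2: [3]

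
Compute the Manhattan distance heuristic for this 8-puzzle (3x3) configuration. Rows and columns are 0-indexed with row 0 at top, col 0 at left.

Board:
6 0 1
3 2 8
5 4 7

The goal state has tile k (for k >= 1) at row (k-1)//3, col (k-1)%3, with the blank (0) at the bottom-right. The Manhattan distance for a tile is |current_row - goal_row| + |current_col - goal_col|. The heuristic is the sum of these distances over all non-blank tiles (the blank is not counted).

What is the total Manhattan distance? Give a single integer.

Tile 6: (0,0)->(1,2) = 3
Tile 1: (0,2)->(0,0) = 2
Tile 3: (1,0)->(0,2) = 3
Tile 2: (1,1)->(0,1) = 1
Tile 8: (1,2)->(2,1) = 2
Tile 5: (2,0)->(1,1) = 2
Tile 4: (2,1)->(1,0) = 2
Tile 7: (2,2)->(2,0) = 2
Sum: 3 + 2 + 3 + 1 + 2 + 2 + 2 + 2 = 17

Answer: 17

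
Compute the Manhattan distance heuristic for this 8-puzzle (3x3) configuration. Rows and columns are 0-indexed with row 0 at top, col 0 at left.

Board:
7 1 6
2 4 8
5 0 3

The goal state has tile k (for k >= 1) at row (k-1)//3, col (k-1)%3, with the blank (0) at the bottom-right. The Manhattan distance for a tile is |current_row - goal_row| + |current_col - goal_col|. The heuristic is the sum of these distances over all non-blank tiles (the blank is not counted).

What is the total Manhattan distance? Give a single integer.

Tile 7: at (0,0), goal (2,0), distance |0-2|+|0-0| = 2
Tile 1: at (0,1), goal (0,0), distance |0-0|+|1-0| = 1
Tile 6: at (0,2), goal (1,2), distance |0-1|+|2-2| = 1
Tile 2: at (1,0), goal (0,1), distance |1-0|+|0-1| = 2
Tile 4: at (1,1), goal (1,0), distance |1-1|+|1-0| = 1
Tile 8: at (1,2), goal (2,1), distance |1-2|+|2-1| = 2
Tile 5: at (2,0), goal (1,1), distance |2-1|+|0-1| = 2
Tile 3: at (2,2), goal (0,2), distance |2-0|+|2-2| = 2
Sum: 2 + 1 + 1 + 2 + 1 + 2 + 2 + 2 = 13

Answer: 13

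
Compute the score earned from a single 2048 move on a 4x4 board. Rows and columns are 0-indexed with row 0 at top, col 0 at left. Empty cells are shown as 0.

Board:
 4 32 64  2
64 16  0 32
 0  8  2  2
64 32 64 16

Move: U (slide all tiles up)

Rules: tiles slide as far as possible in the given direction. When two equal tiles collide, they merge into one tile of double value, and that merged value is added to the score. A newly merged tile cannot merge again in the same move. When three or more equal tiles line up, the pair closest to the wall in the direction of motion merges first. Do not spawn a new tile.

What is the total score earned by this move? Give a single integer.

Answer: 128

Derivation:
Slide up:
col 0: [4, 64, 0, 64] -> [4, 128, 0, 0]  score +128 (running 128)
col 1: [32, 16, 8, 32] -> [32, 16, 8, 32]  score +0 (running 128)
col 2: [64, 0, 2, 64] -> [64, 2, 64, 0]  score +0 (running 128)
col 3: [2, 32, 2, 16] -> [2, 32, 2, 16]  score +0 (running 128)
Board after move:
  4  32  64   2
128  16   2  32
  0   8  64   2
  0  32   0  16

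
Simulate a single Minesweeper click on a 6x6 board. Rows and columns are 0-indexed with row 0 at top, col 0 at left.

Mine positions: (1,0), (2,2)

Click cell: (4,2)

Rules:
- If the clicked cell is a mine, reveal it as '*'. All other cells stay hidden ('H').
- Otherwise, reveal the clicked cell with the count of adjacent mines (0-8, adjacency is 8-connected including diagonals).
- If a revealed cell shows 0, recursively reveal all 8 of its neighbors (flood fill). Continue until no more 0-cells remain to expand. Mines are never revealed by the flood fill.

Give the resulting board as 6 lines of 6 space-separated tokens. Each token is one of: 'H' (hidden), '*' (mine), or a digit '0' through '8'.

H 1 0 0 0 0
H 2 1 1 0 0
1 2 H 1 0 0
0 1 1 1 0 0
0 0 0 0 0 0
0 0 0 0 0 0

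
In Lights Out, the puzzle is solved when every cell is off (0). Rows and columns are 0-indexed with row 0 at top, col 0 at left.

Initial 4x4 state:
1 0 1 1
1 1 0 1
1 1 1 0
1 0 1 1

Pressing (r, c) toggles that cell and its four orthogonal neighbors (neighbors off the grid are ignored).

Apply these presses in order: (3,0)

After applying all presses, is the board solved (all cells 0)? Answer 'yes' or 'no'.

After press 1 at (3,0):
1 0 1 1
1 1 0 1
0 1 1 0
0 1 1 1

Lights still on: 11

Answer: no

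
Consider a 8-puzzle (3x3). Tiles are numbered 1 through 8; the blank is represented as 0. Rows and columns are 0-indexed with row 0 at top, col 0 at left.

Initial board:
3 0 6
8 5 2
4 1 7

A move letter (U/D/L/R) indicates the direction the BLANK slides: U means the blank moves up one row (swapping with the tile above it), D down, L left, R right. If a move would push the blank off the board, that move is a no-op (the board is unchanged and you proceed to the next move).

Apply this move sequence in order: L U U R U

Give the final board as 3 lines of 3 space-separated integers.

Answer: 3 0 6
8 5 2
4 1 7

Derivation:
After move 1 (L):
0 3 6
8 5 2
4 1 7

After move 2 (U):
0 3 6
8 5 2
4 1 7

After move 3 (U):
0 3 6
8 5 2
4 1 7

After move 4 (R):
3 0 6
8 5 2
4 1 7

After move 5 (U):
3 0 6
8 5 2
4 1 7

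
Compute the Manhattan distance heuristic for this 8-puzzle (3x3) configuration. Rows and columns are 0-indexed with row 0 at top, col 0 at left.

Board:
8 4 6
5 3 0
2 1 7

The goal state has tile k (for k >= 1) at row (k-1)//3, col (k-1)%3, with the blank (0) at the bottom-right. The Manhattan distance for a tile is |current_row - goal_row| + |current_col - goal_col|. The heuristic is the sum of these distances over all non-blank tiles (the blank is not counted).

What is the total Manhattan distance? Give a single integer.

Tile 8: at (0,0), goal (2,1), distance |0-2|+|0-1| = 3
Tile 4: at (0,1), goal (1,0), distance |0-1|+|1-0| = 2
Tile 6: at (0,2), goal (1,2), distance |0-1|+|2-2| = 1
Tile 5: at (1,0), goal (1,1), distance |1-1|+|0-1| = 1
Tile 3: at (1,1), goal (0,2), distance |1-0|+|1-2| = 2
Tile 2: at (2,0), goal (0,1), distance |2-0|+|0-1| = 3
Tile 1: at (2,1), goal (0,0), distance |2-0|+|1-0| = 3
Tile 7: at (2,2), goal (2,0), distance |2-2|+|2-0| = 2
Sum: 3 + 2 + 1 + 1 + 2 + 3 + 3 + 2 = 17

Answer: 17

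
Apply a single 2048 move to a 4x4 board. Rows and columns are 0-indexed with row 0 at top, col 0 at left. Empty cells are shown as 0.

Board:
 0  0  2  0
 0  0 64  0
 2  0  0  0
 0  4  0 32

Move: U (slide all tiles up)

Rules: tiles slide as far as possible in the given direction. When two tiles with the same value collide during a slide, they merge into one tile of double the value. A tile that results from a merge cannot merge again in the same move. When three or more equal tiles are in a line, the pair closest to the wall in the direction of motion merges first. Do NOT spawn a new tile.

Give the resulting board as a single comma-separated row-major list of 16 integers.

Slide up:
col 0: [0, 0, 2, 0] -> [2, 0, 0, 0]
col 1: [0, 0, 0, 4] -> [4, 0, 0, 0]
col 2: [2, 64, 0, 0] -> [2, 64, 0, 0]
col 3: [0, 0, 0, 32] -> [32, 0, 0, 0]

Answer: 2, 4, 2, 32, 0, 0, 64, 0, 0, 0, 0, 0, 0, 0, 0, 0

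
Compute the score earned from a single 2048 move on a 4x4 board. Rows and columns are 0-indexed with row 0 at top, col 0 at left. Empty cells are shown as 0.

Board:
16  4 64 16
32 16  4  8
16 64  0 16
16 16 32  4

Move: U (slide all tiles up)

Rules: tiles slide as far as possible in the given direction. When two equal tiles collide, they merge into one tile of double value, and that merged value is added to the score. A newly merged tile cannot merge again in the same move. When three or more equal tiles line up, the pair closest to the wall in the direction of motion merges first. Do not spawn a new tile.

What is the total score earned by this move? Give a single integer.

Answer: 32

Derivation:
Slide up:
col 0: [16, 32, 16, 16] -> [16, 32, 32, 0]  score +32 (running 32)
col 1: [4, 16, 64, 16] -> [4, 16, 64, 16]  score +0 (running 32)
col 2: [64, 4, 0, 32] -> [64, 4, 32, 0]  score +0 (running 32)
col 3: [16, 8, 16, 4] -> [16, 8, 16, 4]  score +0 (running 32)
Board after move:
16  4 64 16
32 16  4  8
32 64 32 16
 0 16  0  4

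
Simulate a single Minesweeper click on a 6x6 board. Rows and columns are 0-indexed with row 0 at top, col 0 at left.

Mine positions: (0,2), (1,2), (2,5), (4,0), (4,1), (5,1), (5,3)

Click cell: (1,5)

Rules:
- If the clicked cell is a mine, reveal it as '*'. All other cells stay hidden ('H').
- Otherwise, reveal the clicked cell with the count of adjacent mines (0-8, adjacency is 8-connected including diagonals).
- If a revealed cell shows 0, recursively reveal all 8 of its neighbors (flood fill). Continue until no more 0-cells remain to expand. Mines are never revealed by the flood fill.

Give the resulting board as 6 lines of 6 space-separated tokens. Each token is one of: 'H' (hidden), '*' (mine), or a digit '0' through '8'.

H H H H H H
H H H H H 1
H H H H H H
H H H H H H
H H H H H H
H H H H H H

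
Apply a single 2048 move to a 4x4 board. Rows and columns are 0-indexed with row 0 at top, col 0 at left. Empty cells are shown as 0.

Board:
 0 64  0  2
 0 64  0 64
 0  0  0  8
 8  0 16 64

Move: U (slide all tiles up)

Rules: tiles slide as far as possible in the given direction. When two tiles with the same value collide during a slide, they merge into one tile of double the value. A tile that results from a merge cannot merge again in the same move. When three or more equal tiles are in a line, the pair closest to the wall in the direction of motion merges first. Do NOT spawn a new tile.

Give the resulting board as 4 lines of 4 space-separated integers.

Answer:   8 128  16   2
  0   0   0  64
  0   0   0   8
  0   0   0  64

Derivation:
Slide up:
col 0: [0, 0, 0, 8] -> [8, 0, 0, 0]
col 1: [64, 64, 0, 0] -> [128, 0, 0, 0]
col 2: [0, 0, 0, 16] -> [16, 0, 0, 0]
col 3: [2, 64, 8, 64] -> [2, 64, 8, 64]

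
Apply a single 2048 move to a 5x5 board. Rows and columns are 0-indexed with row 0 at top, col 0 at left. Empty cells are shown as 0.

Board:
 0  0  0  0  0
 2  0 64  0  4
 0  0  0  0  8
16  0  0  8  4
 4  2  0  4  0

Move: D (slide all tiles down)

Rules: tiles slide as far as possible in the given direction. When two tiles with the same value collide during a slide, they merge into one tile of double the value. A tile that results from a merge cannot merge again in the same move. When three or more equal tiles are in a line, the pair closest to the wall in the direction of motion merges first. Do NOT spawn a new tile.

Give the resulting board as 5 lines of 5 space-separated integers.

Slide down:
col 0: [0, 2, 0, 16, 4] -> [0, 0, 2, 16, 4]
col 1: [0, 0, 0, 0, 2] -> [0, 0, 0, 0, 2]
col 2: [0, 64, 0, 0, 0] -> [0, 0, 0, 0, 64]
col 3: [0, 0, 0, 8, 4] -> [0, 0, 0, 8, 4]
col 4: [0, 4, 8, 4, 0] -> [0, 0, 4, 8, 4]

Answer:  0  0  0  0  0
 0  0  0  0  0
 2  0  0  0  4
16  0  0  8  8
 4  2 64  4  4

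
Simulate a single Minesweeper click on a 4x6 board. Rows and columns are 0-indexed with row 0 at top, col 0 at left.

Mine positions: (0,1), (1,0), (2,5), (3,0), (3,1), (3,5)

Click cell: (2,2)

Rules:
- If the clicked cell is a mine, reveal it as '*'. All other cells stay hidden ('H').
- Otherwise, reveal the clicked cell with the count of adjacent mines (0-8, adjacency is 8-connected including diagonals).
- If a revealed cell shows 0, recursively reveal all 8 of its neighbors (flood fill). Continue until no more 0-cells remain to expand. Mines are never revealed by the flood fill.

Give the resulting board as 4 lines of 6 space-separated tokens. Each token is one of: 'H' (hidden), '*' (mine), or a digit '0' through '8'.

H H H H H H
H H H H H H
H H 1 H H H
H H H H H H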